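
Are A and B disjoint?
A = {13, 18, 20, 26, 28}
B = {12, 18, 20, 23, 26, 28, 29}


Disjoint means A ∩ B = ∅.
A ∩ B = {18, 20, 26, 28}
A ∩ B ≠ ∅, so A and B are NOT disjoint.

No, A and B are not disjoint (A ∩ B = {18, 20, 26, 28})


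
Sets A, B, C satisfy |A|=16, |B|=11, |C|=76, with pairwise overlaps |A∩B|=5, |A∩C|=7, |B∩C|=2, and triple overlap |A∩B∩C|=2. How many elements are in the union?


|A∪B∪C| = |A|+|B|+|C| - |A∩B|-|A∩C|-|B∩C| + |A∩B∩C|
= 16+11+76 - 5-7-2 + 2
= 103 - 14 + 2
= 91

|A ∪ B ∪ C| = 91


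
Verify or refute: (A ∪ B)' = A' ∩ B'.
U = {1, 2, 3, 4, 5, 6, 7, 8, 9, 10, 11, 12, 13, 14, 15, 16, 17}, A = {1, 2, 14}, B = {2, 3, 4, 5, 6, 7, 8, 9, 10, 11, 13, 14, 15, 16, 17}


LHS: A ∪ B = {1, 2, 3, 4, 5, 6, 7, 8, 9, 10, 11, 13, 14, 15, 16, 17}
(A ∪ B)' = U \ (A ∪ B) = {12}
A' = {3, 4, 5, 6, 7, 8, 9, 10, 11, 12, 13, 15, 16, 17}, B' = {1, 12}
Claimed RHS: A' ∩ B' = {12}
Identity is VALID: LHS = RHS = {12} ✓

Identity is valid. (A ∪ B)' = A' ∩ B' = {12}


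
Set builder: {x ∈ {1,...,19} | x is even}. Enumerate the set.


Checking each candidate:
Condition: even numbers in {1,...,19}
Result = {2, 4, 6, 8, 10, 12, 14, 16, 18}

{2, 4, 6, 8, 10, 12, 14, 16, 18}


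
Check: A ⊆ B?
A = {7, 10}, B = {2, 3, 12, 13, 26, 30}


A ⊆ B means every element of A is in B.
Elements in A not in B: {7, 10}
So A ⊄ B.

No, A ⊄ B


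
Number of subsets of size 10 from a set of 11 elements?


C(n,k) = n! / (k!(n-k)!)
C(11,10) = 11! / (10!1!)
= 11

C(11,10) = 11


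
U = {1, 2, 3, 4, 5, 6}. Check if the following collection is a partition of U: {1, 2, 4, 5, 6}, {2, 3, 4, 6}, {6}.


A partition requires: (1) non-empty parts, (2) pairwise disjoint, (3) union = U
Parts: {1, 2, 4, 5, 6}, {2, 3, 4, 6}, {6}
Union of parts: {1, 2, 3, 4, 5, 6}
U = {1, 2, 3, 4, 5, 6}
All non-empty? True
Pairwise disjoint? False
Covers U? True

No, not a valid partition


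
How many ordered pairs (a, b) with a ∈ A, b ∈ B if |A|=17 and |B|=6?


|A × B| = |A| × |B|
= 17 × 6
= 102

|A × B| = 102


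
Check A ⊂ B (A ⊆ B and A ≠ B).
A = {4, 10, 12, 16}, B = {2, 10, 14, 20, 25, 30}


A ⊂ B requires: A ⊆ B AND A ≠ B.
A ⊆ B? No
A ⊄ B, so A is not a proper subset.

No, A is not a proper subset of B


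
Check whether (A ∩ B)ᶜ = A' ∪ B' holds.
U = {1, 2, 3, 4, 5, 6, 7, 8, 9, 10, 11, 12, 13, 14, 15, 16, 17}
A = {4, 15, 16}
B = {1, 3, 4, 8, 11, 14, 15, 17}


LHS: A ∩ B = {4, 15}
(A ∩ B)' = U \ (A ∩ B) = {1, 2, 3, 5, 6, 7, 8, 9, 10, 11, 12, 13, 14, 16, 17}
A' = {1, 2, 3, 5, 6, 7, 8, 9, 10, 11, 12, 13, 14, 17}, B' = {2, 5, 6, 7, 9, 10, 12, 13, 16}
Claimed RHS: A' ∪ B' = {1, 2, 3, 5, 6, 7, 8, 9, 10, 11, 12, 13, 14, 16, 17}
Identity is VALID: LHS = RHS = {1, 2, 3, 5, 6, 7, 8, 9, 10, 11, 12, 13, 14, 16, 17} ✓

Identity is valid. (A ∩ B)' = A' ∪ B' = {1, 2, 3, 5, 6, 7, 8, 9, 10, 11, 12, 13, 14, 16, 17}


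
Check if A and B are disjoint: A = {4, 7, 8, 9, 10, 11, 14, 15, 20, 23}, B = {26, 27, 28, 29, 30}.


Disjoint means A ∩ B = ∅.
A ∩ B = ∅
A ∩ B = ∅, so A and B are disjoint.

Yes, A and B are disjoint


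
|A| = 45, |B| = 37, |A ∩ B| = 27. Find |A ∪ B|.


|A ∪ B| = |A| + |B| - |A ∩ B|
= 45 + 37 - 27
= 55

|A ∪ B| = 55


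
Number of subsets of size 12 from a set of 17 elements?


C(n,k) = n! / (k!(n-k)!)
C(17,12) = 17! / (12!5!)
= 6188

C(17,12) = 6188


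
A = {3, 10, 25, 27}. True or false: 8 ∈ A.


A = {3, 10, 25, 27}
Checking if 8 is in A
8 is not in A → False

8 ∉ A


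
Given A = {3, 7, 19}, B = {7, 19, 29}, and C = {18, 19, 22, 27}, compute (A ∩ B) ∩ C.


A ∩ B = {7, 19}
(A ∩ B) ∩ C = {19}

A ∩ B ∩ C = {19}


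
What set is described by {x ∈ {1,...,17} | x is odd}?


Checking each candidate:
Condition: odd numbers in {1,...,17}
Result = {1, 3, 5, 7, 9, 11, 13, 15, 17}

{1, 3, 5, 7, 9, 11, 13, 15, 17}


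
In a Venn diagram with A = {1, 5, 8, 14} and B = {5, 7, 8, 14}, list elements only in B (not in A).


A = {1, 5, 8, 14}
B = {5, 7, 8, 14}
Region: only in B (not in A)
Elements: {7}

Elements only in B (not in A): {7}


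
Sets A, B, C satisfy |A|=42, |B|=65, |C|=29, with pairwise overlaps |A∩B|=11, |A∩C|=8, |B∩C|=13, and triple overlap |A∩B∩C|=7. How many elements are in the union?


|A∪B∪C| = |A|+|B|+|C| - |A∩B|-|A∩C|-|B∩C| + |A∩B∩C|
= 42+65+29 - 11-8-13 + 7
= 136 - 32 + 7
= 111

|A ∪ B ∪ C| = 111


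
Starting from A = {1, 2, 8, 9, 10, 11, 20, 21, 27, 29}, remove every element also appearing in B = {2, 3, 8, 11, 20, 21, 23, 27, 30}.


A \ B = elements in A but not in B
A = {1, 2, 8, 9, 10, 11, 20, 21, 27, 29}
B = {2, 3, 8, 11, 20, 21, 23, 27, 30}
Remove from A any elements in B
A \ B = {1, 9, 10, 29}

A \ B = {1, 9, 10, 29}


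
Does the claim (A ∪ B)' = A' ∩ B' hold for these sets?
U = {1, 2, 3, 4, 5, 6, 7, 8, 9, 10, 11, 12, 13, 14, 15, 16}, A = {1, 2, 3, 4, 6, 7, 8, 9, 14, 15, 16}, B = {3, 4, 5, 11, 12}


LHS: A ∪ B = {1, 2, 3, 4, 5, 6, 7, 8, 9, 11, 12, 14, 15, 16}
(A ∪ B)' = U \ (A ∪ B) = {10, 13}
A' = {5, 10, 11, 12, 13}, B' = {1, 2, 6, 7, 8, 9, 10, 13, 14, 15, 16}
Claimed RHS: A' ∩ B' = {10, 13}
Identity is VALID: LHS = RHS = {10, 13} ✓

Identity is valid. (A ∪ B)' = A' ∩ B' = {10, 13}


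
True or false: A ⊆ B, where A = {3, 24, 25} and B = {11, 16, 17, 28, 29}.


A ⊆ B means every element of A is in B.
Elements in A not in B: {3, 24, 25}
So A ⊄ B.

No, A ⊄ B


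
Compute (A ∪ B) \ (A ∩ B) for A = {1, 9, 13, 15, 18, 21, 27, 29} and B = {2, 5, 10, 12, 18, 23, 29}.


A △ B = (A \ B) ∪ (B \ A) = elements in exactly one of A or B
A \ B = {1, 9, 13, 15, 21, 27}
B \ A = {2, 5, 10, 12, 23}
A △ B = {1, 2, 5, 9, 10, 12, 13, 15, 21, 23, 27}

A △ B = {1, 2, 5, 9, 10, 12, 13, 15, 21, 23, 27}


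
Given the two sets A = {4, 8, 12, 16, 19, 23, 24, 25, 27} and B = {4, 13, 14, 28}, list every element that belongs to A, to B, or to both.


A ∪ B = all elements in A or B (or both)
A = {4, 8, 12, 16, 19, 23, 24, 25, 27}
B = {4, 13, 14, 28}
A ∪ B = {4, 8, 12, 13, 14, 16, 19, 23, 24, 25, 27, 28}

A ∪ B = {4, 8, 12, 13, 14, 16, 19, 23, 24, 25, 27, 28}


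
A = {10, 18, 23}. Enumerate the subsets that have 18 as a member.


A subset of A contains 18 iff the remaining 2 elements form any subset of A \ {18}.
Count: 2^(n-1) = 2^2 = 4
Subsets containing 18: {18}, {10, 18}, {18, 23}, {10, 18, 23}

Subsets containing 18 (4 total): {18}, {10, 18}, {18, 23}, {10, 18, 23}


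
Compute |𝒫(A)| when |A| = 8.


Number of subsets = 2^n
= 2^8
= 256

|P(A)| = 256


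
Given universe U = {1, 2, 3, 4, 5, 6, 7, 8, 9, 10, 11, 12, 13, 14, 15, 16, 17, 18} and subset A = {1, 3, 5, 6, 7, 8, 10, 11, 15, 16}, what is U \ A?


Aᶜ = U \ A = elements in U but not in A
U = {1, 2, 3, 4, 5, 6, 7, 8, 9, 10, 11, 12, 13, 14, 15, 16, 17, 18}
A = {1, 3, 5, 6, 7, 8, 10, 11, 15, 16}
Aᶜ = {2, 4, 9, 12, 13, 14, 17, 18}

Aᶜ = {2, 4, 9, 12, 13, 14, 17, 18}


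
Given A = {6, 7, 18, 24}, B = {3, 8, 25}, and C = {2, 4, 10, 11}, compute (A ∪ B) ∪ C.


A ∪ B = {3, 6, 7, 8, 18, 24, 25}
(A ∪ B) ∪ C = {2, 3, 4, 6, 7, 8, 10, 11, 18, 24, 25}

A ∪ B ∪ C = {2, 3, 4, 6, 7, 8, 10, 11, 18, 24, 25}


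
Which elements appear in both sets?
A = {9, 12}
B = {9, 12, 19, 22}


A ∩ B = elements in both A and B
A = {9, 12}
B = {9, 12, 19, 22}
A ∩ B = {9, 12}

A ∩ B = {9, 12}


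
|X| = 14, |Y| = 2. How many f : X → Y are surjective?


n = |X| = 14, k = |Y| = 2. Surjections via inclusion-exclusion:
S(n,k) = Σ(-1)^i × C(k,i) × (k-i)^n, i=0 to k
i=0: (-1)^0×C(2,0)×2^14 = 16384
i=1: (-1)^1×C(2,1)×1^14 = -2
i=2: (-1)^2×C(2,2)×0^14 = 0
Total = 16382

Number of surjections = 16382


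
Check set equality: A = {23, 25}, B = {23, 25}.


Two sets are equal iff they have exactly the same elements.
A = {23, 25}
B = {23, 25}
Same elements → A = B

Yes, A = B


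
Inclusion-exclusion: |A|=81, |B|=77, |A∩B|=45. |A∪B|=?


|A ∪ B| = |A| + |B| - |A ∩ B|
= 81 + 77 - 45
= 113

|A ∪ B| = 113


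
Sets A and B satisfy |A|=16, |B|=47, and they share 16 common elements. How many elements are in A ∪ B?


|A ∪ B| = |A| + |B| - |A ∩ B|
= 16 + 47 - 16
= 47

|A ∪ B| = 47


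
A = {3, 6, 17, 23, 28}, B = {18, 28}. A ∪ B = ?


A ∪ B = all elements in A or B (or both)
A = {3, 6, 17, 23, 28}
B = {18, 28}
A ∪ B = {3, 6, 17, 18, 23, 28}

A ∪ B = {3, 6, 17, 18, 23, 28}


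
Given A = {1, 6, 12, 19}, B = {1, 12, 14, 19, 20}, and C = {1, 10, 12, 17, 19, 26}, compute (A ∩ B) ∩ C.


A ∩ B = {1, 12, 19}
(A ∩ B) ∩ C = {1, 12, 19}

A ∩ B ∩ C = {1, 12, 19}


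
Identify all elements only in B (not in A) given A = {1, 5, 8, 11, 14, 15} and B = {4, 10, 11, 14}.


A = {1, 5, 8, 11, 14, 15}
B = {4, 10, 11, 14}
Region: only in B (not in A)
Elements: {4, 10}

Elements only in B (not in A): {4, 10}


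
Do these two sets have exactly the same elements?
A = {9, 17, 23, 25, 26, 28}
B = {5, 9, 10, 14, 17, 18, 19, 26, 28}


Two sets are equal iff they have exactly the same elements.
A = {9, 17, 23, 25, 26, 28}
B = {5, 9, 10, 14, 17, 18, 19, 26, 28}
Differences: {5, 10, 14, 18, 19, 23, 25}
A ≠ B

No, A ≠ B


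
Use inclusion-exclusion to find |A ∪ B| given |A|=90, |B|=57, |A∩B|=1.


|A ∪ B| = |A| + |B| - |A ∩ B|
= 90 + 57 - 1
= 146

|A ∪ B| = 146


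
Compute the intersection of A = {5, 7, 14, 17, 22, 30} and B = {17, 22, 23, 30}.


A ∩ B = elements in both A and B
A = {5, 7, 14, 17, 22, 30}
B = {17, 22, 23, 30}
A ∩ B = {17, 22, 30}

A ∩ B = {17, 22, 30}


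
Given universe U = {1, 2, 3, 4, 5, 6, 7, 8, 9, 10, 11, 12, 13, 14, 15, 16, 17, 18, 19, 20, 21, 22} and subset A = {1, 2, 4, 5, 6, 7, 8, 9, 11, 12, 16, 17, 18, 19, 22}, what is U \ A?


Aᶜ = U \ A = elements in U but not in A
U = {1, 2, 3, 4, 5, 6, 7, 8, 9, 10, 11, 12, 13, 14, 15, 16, 17, 18, 19, 20, 21, 22}
A = {1, 2, 4, 5, 6, 7, 8, 9, 11, 12, 16, 17, 18, 19, 22}
Aᶜ = {3, 10, 13, 14, 15, 20, 21}

Aᶜ = {3, 10, 13, 14, 15, 20, 21}


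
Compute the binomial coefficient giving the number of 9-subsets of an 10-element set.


C(n,k) = n! / (k!(n-k)!)
C(10,9) = 10! / (9!1!)
= 10

C(10,9) = 10


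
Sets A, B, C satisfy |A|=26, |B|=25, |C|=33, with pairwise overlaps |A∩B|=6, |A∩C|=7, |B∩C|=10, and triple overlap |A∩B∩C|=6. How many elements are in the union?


|A∪B∪C| = |A|+|B|+|C| - |A∩B|-|A∩C|-|B∩C| + |A∩B∩C|
= 26+25+33 - 6-7-10 + 6
= 84 - 23 + 6
= 67

|A ∪ B ∪ C| = 67


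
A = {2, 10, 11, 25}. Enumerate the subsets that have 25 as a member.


A subset of A contains 25 iff the remaining 3 elements form any subset of A \ {25}.
Count: 2^(n-1) = 2^3 = 8
Subsets containing 25: {25}, {2, 25}, {10, 25}, {11, 25}, {2, 10, 25}, {2, 11, 25}, {10, 11, 25}, {2, 10, 11, 25}

Subsets containing 25 (8 total): {25}, {2, 25}, {10, 25}, {11, 25}, {2, 10, 25}, {2, 11, 25}, {10, 11, 25}, {2, 10, 11, 25}


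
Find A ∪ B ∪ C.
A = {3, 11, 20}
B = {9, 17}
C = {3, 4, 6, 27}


A ∪ B = {3, 9, 11, 17, 20}
(A ∪ B) ∪ C = {3, 4, 6, 9, 11, 17, 20, 27}

A ∪ B ∪ C = {3, 4, 6, 9, 11, 17, 20, 27}


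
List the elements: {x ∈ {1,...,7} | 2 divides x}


Checking each candidate:
Condition: multiples of 2 in {1,...,7}
Result = {2, 4, 6}

{2, 4, 6}


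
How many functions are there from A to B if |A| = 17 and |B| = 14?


Each of |A| = 17 inputs maps to any of |B| = 14 outputs.
# functions = |B|^|A| = 14^17
= 30491346729331195904

Number of functions = 30491346729331195904


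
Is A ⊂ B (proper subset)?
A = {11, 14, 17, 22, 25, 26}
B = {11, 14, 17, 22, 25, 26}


A ⊂ B requires: A ⊆ B AND A ≠ B.
A ⊆ B? Yes
A = B? Yes
A = B, so A is not a PROPER subset.

No, A is not a proper subset of B


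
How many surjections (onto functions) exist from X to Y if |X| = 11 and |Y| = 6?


n = |X| = 11, k = |Y| = 6. Surjections via inclusion-exclusion:
S(n,k) = Σ(-1)^i × C(k,i) × (k-i)^n, i=0 to k
i=0: (-1)^0×C(6,0)×6^11 = 362797056
i=1: (-1)^1×C(6,1)×5^11 = -292968750
i=2: (-1)^2×C(6,2)×4^11 = 62914560
i=3: (-1)^3×C(6,3)×3^11 = -3542940
i=4: (-1)^4×C(6,4)×2^11 = 30720
i=5: (-1)^5×C(6,5)×1^11 = -6
i=6: (-1)^6×C(6,6)×0^11 = 0
Total = 129230640

Number of surjections = 129230640


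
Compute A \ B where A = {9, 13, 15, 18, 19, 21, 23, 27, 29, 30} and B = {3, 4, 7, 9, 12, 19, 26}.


A \ B = elements in A but not in B
A = {9, 13, 15, 18, 19, 21, 23, 27, 29, 30}
B = {3, 4, 7, 9, 12, 19, 26}
Remove from A any elements in B
A \ B = {13, 15, 18, 21, 23, 27, 29, 30}

A \ B = {13, 15, 18, 21, 23, 27, 29, 30}


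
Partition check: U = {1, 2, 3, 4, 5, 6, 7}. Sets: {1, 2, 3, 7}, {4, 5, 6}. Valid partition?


A partition requires: (1) non-empty parts, (2) pairwise disjoint, (3) union = U
Parts: {1, 2, 3, 7}, {4, 5, 6}
Union of parts: {1, 2, 3, 4, 5, 6, 7}
U = {1, 2, 3, 4, 5, 6, 7}
All non-empty? True
Pairwise disjoint? True
Covers U? True

Yes, valid partition


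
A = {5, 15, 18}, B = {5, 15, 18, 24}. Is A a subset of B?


A ⊆ B means every element of A is in B.
All elements of A are in B.
So A ⊆ B.

Yes, A ⊆ B


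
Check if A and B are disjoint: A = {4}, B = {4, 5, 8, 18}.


Disjoint means A ∩ B = ∅.
A ∩ B = {4}
A ∩ B ≠ ∅, so A and B are NOT disjoint.

No, A and B are not disjoint (A ∩ B = {4})


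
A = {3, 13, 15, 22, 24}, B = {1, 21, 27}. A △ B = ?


A △ B = (A \ B) ∪ (B \ A) = elements in exactly one of A or B
A \ B = {3, 13, 15, 22, 24}
B \ A = {1, 21, 27}
A △ B = {1, 3, 13, 15, 21, 22, 24, 27}

A △ B = {1, 3, 13, 15, 21, 22, 24, 27}


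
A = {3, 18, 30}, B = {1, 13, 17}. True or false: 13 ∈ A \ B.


A = {3, 18, 30}, B = {1, 13, 17}
A \ B = elements in A but not in B
A \ B = {3, 18, 30}
Checking if 13 ∈ A \ B
13 is not in A \ B → False

13 ∉ A \ B


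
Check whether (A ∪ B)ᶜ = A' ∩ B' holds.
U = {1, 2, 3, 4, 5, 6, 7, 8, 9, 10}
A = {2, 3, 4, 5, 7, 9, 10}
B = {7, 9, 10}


LHS: A ∪ B = {2, 3, 4, 5, 7, 9, 10}
(A ∪ B)' = U \ (A ∪ B) = {1, 6, 8}
A' = {1, 6, 8}, B' = {1, 2, 3, 4, 5, 6, 8}
Claimed RHS: A' ∩ B' = {1, 6, 8}
Identity is VALID: LHS = RHS = {1, 6, 8} ✓

Identity is valid. (A ∪ B)' = A' ∩ B' = {1, 6, 8}


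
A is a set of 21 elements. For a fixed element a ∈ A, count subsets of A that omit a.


Subsets of A avoiding a are subsets of A \ {a}, which has 20 elements.
Count = 2^(n-1) = 2^20
= 1048576

Number of subsets avoiding a = 1048576


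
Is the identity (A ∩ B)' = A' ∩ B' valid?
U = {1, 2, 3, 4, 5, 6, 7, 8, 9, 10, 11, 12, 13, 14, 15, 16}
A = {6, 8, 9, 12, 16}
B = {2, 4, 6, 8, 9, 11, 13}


LHS: A ∩ B = {6, 8, 9}
(A ∩ B)' = U \ (A ∩ B) = {1, 2, 3, 4, 5, 7, 10, 11, 12, 13, 14, 15, 16}
A' = {1, 2, 3, 4, 5, 7, 10, 11, 13, 14, 15}, B' = {1, 3, 5, 7, 10, 12, 14, 15, 16}
Claimed RHS: A' ∩ B' = {1, 3, 5, 7, 10, 14, 15}
Identity is INVALID: LHS = {1, 2, 3, 4, 5, 7, 10, 11, 12, 13, 14, 15, 16} but the RHS claimed here equals {1, 3, 5, 7, 10, 14, 15}. The correct form is (A ∩ B)' = A' ∪ B'.

Identity is invalid: (A ∩ B)' = {1, 2, 3, 4, 5, 7, 10, 11, 12, 13, 14, 15, 16} but A' ∩ B' = {1, 3, 5, 7, 10, 14, 15}. The correct De Morgan law is (A ∩ B)' = A' ∪ B'.


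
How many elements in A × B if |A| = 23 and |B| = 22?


|A × B| = |A| × |B|
= 23 × 22
= 506

|A × B| = 506


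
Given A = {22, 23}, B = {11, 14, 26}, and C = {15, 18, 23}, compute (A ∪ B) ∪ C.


A ∪ B = {11, 14, 22, 23, 26}
(A ∪ B) ∪ C = {11, 14, 15, 18, 22, 23, 26}

A ∪ B ∪ C = {11, 14, 15, 18, 22, 23, 26}


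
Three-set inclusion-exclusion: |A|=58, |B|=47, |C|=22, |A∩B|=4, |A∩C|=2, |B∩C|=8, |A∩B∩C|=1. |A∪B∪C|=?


|A∪B∪C| = |A|+|B|+|C| - |A∩B|-|A∩C|-|B∩C| + |A∩B∩C|
= 58+47+22 - 4-2-8 + 1
= 127 - 14 + 1
= 114

|A ∪ B ∪ C| = 114


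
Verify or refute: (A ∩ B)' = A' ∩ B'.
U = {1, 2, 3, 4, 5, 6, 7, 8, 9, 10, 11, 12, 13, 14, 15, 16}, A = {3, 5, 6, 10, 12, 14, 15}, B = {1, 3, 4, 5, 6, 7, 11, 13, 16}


LHS: A ∩ B = {3, 5, 6}
(A ∩ B)' = U \ (A ∩ B) = {1, 2, 4, 7, 8, 9, 10, 11, 12, 13, 14, 15, 16}
A' = {1, 2, 4, 7, 8, 9, 11, 13, 16}, B' = {2, 8, 9, 10, 12, 14, 15}
Claimed RHS: A' ∩ B' = {2, 8, 9}
Identity is INVALID: LHS = {1, 2, 4, 7, 8, 9, 10, 11, 12, 13, 14, 15, 16} but the RHS claimed here equals {2, 8, 9}. The correct form is (A ∩ B)' = A' ∪ B'.

Identity is invalid: (A ∩ B)' = {1, 2, 4, 7, 8, 9, 10, 11, 12, 13, 14, 15, 16} but A' ∩ B' = {2, 8, 9}. The correct De Morgan law is (A ∩ B)' = A' ∪ B'.


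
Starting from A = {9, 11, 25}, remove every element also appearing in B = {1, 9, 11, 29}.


A \ B = elements in A but not in B
A = {9, 11, 25}
B = {1, 9, 11, 29}
Remove from A any elements in B
A \ B = {25}

A \ B = {25}


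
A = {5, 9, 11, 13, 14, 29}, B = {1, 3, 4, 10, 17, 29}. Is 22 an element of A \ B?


A = {5, 9, 11, 13, 14, 29}, B = {1, 3, 4, 10, 17, 29}
A \ B = elements in A but not in B
A \ B = {5, 9, 11, 13, 14}
Checking if 22 ∈ A \ B
22 is not in A \ B → False

22 ∉ A \ B


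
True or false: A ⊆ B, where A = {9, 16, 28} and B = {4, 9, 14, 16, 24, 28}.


A ⊆ B means every element of A is in B.
All elements of A are in B.
So A ⊆ B.

Yes, A ⊆ B


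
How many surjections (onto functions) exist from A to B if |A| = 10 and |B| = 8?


n = |A| = 10, k = |B| = 8. Surjections via inclusion-exclusion:
S(n,k) = Σ(-1)^i × C(k,i) × (k-i)^n, i=0 to k
i=0: (-1)^0×C(8,0)×8^10 = 1073741824
i=1: (-1)^1×C(8,1)×7^10 = -2259801992
i=2: (-1)^2×C(8,2)×6^10 = 1693052928
i=3: (-1)^3×C(8,3)×5^10 = -546875000
i=4: (-1)^4×C(8,4)×4^10 = 73400320
i=5: (-1)^5×C(8,5)×3^10 = -3306744
i=6: (-1)^6×C(8,6)×2^10 = 28672
i=7: (-1)^7×C(8,7)×1^10 = -8
i=8: (-1)^8×C(8,8)×0^10 = 0
Total = 30240000

Number of surjections = 30240000


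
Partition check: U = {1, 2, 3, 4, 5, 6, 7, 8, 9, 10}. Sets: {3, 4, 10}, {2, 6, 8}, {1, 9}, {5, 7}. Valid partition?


A partition requires: (1) non-empty parts, (2) pairwise disjoint, (3) union = U
Parts: {3, 4, 10}, {2, 6, 8}, {1, 9}, {5, 7}
Union of parts: {1, 2, 3, 4, 5, 6, 7, 8, 9, 10}
U = {1, 2, 3, 4, 5, 6, 7, 8, 9, 10}
All non-empty? True
Pairwise disjoint? True
Covers U? True

Yes, valid partition


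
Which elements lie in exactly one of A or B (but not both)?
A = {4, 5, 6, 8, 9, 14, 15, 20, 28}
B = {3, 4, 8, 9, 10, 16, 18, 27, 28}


A △ B = (A \ B) ∪ (B \ A) = elements in exactly one of A or B
A \ B = {5, 6, 14, 15, 20}
B \ A = {3, 10, 16, 18, 27}
A △ B = {3, 5, 6, 10, 14, 15, 16, 18, 20, 27}

A △ B = {3, 5, 6, 10, 14, 15, 16, 18, 20, 27}


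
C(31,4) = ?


C(n,k) = n! / (k!(n-k)!)
C(31,4) = 31! / (4!27!)
= 31465

C(31,4) = 31465


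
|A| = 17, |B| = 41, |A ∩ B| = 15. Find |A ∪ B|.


|A ∪ B| = |A| + |B| - |A ∩ B|
= 17 + 41 - 15
= 43

|A ∪ B| = 43


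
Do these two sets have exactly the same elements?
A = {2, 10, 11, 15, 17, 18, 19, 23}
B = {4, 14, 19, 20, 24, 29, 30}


Two sets are equal iff they have exactly the same elements.
A = {2, 10, 11, 15, 17, 18, 19, 23}
B = {4, 14, 19, 20, 24, 29, 30}
Differences: {2, 4, 10, 11, 14, 15, 17, 18, 20, 23, 24, 29, 30}
A ≠ B

No, A ≠ B


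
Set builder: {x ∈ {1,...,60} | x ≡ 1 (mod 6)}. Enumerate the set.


Checking each candidate:
Condition: x in {1,...,60} with x ≡ 1 (mod 6)
Result = {1, 7, 13, 19, 25, 31, 37, 43, 49, 55}

{1, 7, 13, 19, 25, 31, 37, 43, 49, 55}


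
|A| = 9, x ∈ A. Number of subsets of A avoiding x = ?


Subsets of A avoiding x are subsets of A \ {x}, which has 8 elements.
Count = 2^(n-1) = 2^8
= 256

Number of subsets avoiding x = 256


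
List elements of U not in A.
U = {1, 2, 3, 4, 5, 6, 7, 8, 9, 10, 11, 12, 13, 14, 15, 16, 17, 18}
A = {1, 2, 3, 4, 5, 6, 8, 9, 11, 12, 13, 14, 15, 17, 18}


Aᶜ = U \ A = elements in U but not in A
U = {1, 2, 3, 4, 5, 6, 7, 8, 9, 10, 11, 12, 13, 14, 15, 16, 17, 18}
A = {1, 2, 3, 4, 5, 6, 8, 9, 11, 12, 13, 14, 15, 17, 18}
Aᶜ = {7, 10, 16}

Aᶜ = {7, 10, 16}


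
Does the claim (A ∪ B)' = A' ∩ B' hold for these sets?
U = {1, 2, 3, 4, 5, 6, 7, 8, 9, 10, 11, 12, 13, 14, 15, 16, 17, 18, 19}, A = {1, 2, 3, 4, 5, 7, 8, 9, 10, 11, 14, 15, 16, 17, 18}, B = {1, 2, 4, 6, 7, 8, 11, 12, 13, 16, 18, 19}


LHS: A ∪ B = {1, 2, 3, 4, 5, 6, 7, 8, 9, 10, 11, 12, 13, 14, 15, 16, 17, 18, 19}
(A ∪ B)' = U \ (A ∪ B) = ∅
A' = {6, 12, 13, 19}, B' = {3, 5, 9, 10, 14, 15, 17}
Claimed RHS: A' ∩ B' = ∅
Identity is VALID: LHS = RHS = ∅ ✓

Identity is valid. (A ∪ B)' = A' ∩ B' = ∅


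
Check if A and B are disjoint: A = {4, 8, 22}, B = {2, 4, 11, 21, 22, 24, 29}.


Disjoint means A ∩ B = ∅.
A ∩ B = {4, 22}
A ∩ B ≠ ∅, so A and B are NOT disjoint.

No, A and B are not disjoint (A ∩ B = {4, 22})


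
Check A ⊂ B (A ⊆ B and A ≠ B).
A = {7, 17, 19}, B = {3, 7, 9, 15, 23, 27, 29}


A ⊂ B requires: A ⊆ B AND A ≠ B.
A ⊆ B? No
A ⊄ B, so A is not a proper subset.

No, A is not a proper subset of B


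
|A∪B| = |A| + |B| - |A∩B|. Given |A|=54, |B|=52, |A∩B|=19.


|A ∪ B| = |A| + |B| - |A ∩ B|
= 54 + 52 - 19
= 87

|A ∪ B| = 87


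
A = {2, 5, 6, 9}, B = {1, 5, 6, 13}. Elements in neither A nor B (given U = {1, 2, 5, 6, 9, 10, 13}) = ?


A = {2, 5, 6, 9}
B = {1, 5, 6, 13}
Region: in neither A nor B (given U = {1, 2, 5, 6, 9, 10, 13})
Elements: {10}

Elements in neither A nor B (given U = {1, 2, 5, 6, 9, 10, 13}): {10}


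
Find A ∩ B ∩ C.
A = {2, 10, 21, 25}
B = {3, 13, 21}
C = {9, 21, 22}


A ∩ B = {21}
(A ∩ B) ∩ C = {21}

A ∩ B ∩ C = {21}


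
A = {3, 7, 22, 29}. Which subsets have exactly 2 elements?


|A| = 4, so A has C(4,2) = 6 subsets of size 2.
Enumerate by choosing 2 elements from A at a time:
{3, 7}, {3, 22}, {3, 29}, {7, 22}, {7, 29}, {22, 29}

2-element subsets (6 total): {3, 7}, {3, 22}, {3, 29}, {7, 22}, {7, 29}, {22, 29}


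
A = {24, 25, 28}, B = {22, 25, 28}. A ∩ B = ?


A ∩ B = elements in both A and B
A = {24, 25, 28}
B = {22, 25, 28}
A ∩ B = {25, 28}

A ∩ B = {25, 28}


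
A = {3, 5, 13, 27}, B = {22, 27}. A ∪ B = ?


A ∪ B = all elements in A or B (or both)
A = {3, 5, 13, 27}
B = {22, 27}
A ∪ B = {3, 5, 13, 22, 27}

A ∪ B = {3, 5, 13, 22, 27}


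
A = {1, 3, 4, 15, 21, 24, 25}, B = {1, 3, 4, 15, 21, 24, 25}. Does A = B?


Two sets are equal iff they have exactly the same elements.
A = {1, 3, 4, 15, 21, 24, 25}
B = {1, 3, 4, 15, 21, 24, 25}
Same elements → A = B

Yes, A = B


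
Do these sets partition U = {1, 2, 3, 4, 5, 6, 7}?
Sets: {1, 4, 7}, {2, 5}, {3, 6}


A partition requires: (1) non-empty parts, (2) pairwise disjoint, (3) union = U
Parts: {1, 4, 7}, {2, 5}, {3, 6}
Union of parts: {1, 2, 3, 4, 5, 6, 7}
U = {1, 2, 3, 4, 5, 6, 7}
All non-empty? True
Pairwise disjoint? True
Covers U? True

Yes, valid partition


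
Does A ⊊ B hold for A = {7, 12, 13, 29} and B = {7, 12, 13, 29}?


A ⊂ B requires: A ⊆ B AND A ≠ B.
A ⊆ B? Yes
A = B? Yes
A = B, so A is not a PROPER subset.

No, A is not a proper subset of B


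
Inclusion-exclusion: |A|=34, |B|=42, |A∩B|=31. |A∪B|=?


|A ∪ B| = |A| + |B| - |A ∩ B|
= 34 + 42 - 31
= 45

|A ∪ B| = 45


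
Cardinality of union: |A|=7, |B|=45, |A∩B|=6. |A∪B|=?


|A ∪ B| = |A| + |B| - |A ∩ B|
= 7 + 45 - 6
= 46

|A ∪ B| = 46


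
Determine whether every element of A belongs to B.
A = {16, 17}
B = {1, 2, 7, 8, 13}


A ⊆ B means every element of A is in B.
Elements in A not in B: {16, 17}
So A ⊄ B.

No, A ⊄ B


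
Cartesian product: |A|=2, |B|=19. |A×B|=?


|A × B| = |A| × |B|
= 2 × 19
= 38

|A × B| = 38


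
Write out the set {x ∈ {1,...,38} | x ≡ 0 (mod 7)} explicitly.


Checking each candidate:
Condition: x in {1,...,38} with x ≡ 0 (mod 7)
Result = {7, 14, 21, 28, 35}

{7, 14, 21, 28, 35}


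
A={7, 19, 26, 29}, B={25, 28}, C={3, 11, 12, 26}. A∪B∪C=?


A ∪ B = {7, 19, 25, 26, 28, 29}
(A ∪ B) ∪ C = {3, 7, 11, 12, 19, 25, 26, 28, 29}

A ∪ B ∪ C = {3, 7, 11, 12, 19, 25, 26, 28, 29}


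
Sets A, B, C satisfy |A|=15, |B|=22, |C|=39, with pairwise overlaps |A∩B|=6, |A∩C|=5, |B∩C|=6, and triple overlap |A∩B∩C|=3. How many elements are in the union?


|A∪B∪C| = |A|+|B|+|C| - |A∩B|-|A∩C|-|B∩C| + |A∩B∩C|
= 15+22+39 - 6-5-6 + 3
= 76 - 17 + 3
= 62

|A ∪ B ∪ C| = 62


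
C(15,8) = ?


C(n,k) = n! / (k!(n-k)!)
C(15,8) = 15! / (8!7!)
= 6435

C(15,8) = 6435


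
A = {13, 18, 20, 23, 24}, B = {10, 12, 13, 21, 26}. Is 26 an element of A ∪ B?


A = {13, 18, 20, 23, 24}, B = {10, 12, 13, 21, 26}
A ∪ B = all elements in A or B
A ∪ B = {10, 12, 13, 18, 20, 21, 23, 24, 26}
Checking if 26 ∈ A ∪ B
26 is in A ∪ B → True

26 ∈ A ∪ B


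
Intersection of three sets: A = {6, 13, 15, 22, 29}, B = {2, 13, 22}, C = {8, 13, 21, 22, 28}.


A ∩ B = {13, 22}
(A ∩ B) ∩ C = {13, 22}

A ∩ B ∩ C = {13, 22}


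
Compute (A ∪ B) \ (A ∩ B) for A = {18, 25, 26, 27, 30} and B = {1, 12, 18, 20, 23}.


A △ B = (A \ B) ∪ (B \ A) = elements in exactly one of A or B
A \ B = {25, 26, 27, 30}
B \ A = {1, 12, 20, 23}
A △ B = {1, 12, 20, 23, 25, 26, 27, 30}

A △ B = {1, 12, 20, 23, 25, 26, 27, 30}


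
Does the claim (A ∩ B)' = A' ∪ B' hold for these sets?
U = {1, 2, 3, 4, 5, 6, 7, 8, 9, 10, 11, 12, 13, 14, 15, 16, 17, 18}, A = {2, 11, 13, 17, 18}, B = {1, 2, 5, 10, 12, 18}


LHS: A ∩ B = {2, 18}
(A ∩ B)' = U \ (A ∩ B) = {1, 3, 4, 5, 6, 7, 8, 9, 10, 11, 12, 13, 14, 15, 16, 17}
A' = {1, 3, 4, 5, 6, 7, 8, 9, 10, 12, 14, 15, 16}, B' = {3, 4, 6, 7, 8, 9, 11, 13, 14, 15, 16, 17}
Claimed RHS: A' ∪ B' = {1, 3, 4, 5, 6, 7, 8, 9, 10, 11, 12, 13, 14, 15, 16, 17}
Identity is VALID: LHS = RHS = {1, 3, 4, 5, 6, 7, 8, 9, 10, 11, 12, 13, 14, 15, 16, 17} ✓

Identity is valid. (A ∩ B)' = A' ∪ B' = {1, 3, 4, 5, 6, 7, 8, 9, 10, 11, 12, 13, 14, 15, 16, 17}


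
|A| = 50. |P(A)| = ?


Number of subsets = 2^n
= 2^50
= 1125899906842624

|P(A)| = 1125899906842624


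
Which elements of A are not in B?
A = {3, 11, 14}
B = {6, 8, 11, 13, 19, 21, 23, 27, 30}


A \ B = elements in A but not in B
A = {3, 11, 14}
B = {6, 8, 11, 13, 19, 21, 23, 27, 30}
Remove from A any elements in B
A \ B = {3, 14}

A \ B = {3, 14}


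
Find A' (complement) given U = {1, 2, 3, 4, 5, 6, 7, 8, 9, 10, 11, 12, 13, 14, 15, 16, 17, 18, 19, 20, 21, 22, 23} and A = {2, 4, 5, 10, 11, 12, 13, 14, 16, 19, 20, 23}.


Aᶜ = U \ A = elements in U but not in A
U = {1, 2, 3, 4, 5, 6, 7, 8, 9, 10, 11, 12, 13, 14, 15, 16, 17, 18, 19, 20, 21, 22, 23}
A = {2, 4, 5, 10, 11, 12, 13, 14, 16, 19, 20, 23}
Aᶜ = {1, 3, 6, 7, 8, 9, 15, 17, 18, 21, 22}

Aᶜ = {1, 3, 6, 7, 8, 9, 15, 17, 18, 21, 22}


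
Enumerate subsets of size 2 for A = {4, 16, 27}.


|A| = 3, so A has C(3,2) = 3 subsets of size 2.
Enumerate by choosing 2 elements from A at a time:
{4, 16}, {4, 27}, {16, 27}

2-element subsets (3 total): {4, 16}, {4, 27}, {16, 27}


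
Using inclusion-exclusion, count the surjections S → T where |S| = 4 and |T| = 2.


n = |S| = 4, k = |T| = 2. Surjections via inclusion-exclusion:
S(n,k) = Σ(-1)^i × C(k,i) × (k-i)^n, i=0 to k
i=0: (-1)^0×C(2,0)×2^4 = 16
i=1: (-1)^1×C(2,1)×1^4 = -2
i=2: (-1)^2×C(2,2)×0^4 = 0
Total = 14

Number of surjections = 14


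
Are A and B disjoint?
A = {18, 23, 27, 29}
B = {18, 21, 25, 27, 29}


Disjoint means A ∩ B = ∅.
A ∩ B = {18, 27, 29}
A ∩ B ≠ ∅, so A and B are NOT disjoint.

No, A and B are not disjoint (A ∩ B = {18, 27, 29})


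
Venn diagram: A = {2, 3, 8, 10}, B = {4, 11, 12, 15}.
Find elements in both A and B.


A = {2, 3, 8, 10}
B = {4, 11, 12, 15}
Region: in both A and B
Elements: ∅

Elements in both A and B: ∅


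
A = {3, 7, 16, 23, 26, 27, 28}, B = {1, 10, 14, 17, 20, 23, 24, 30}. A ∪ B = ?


A ∪ B = all elements in A or B (or both)
A = {3, 7, 16, 23, 26, 27, 28}
B = {1, 10, 14, 17, 20, 23, 24, 30}
A ∪ B = {1, 3, 7, 10, 14, 16, 17, 20, 23, 24, 26, 27, 28, 30}

A ∪ B = {1, 3, 7, 10, 14, 16, 17, 20, 23, 24, 26, 27, 28, 30}


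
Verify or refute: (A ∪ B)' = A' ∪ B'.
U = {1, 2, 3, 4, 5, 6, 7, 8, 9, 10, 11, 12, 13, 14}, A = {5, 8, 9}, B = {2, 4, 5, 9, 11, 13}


LHS: A ∪ B = {2, 4, 5, 8, 9, 11, 13}
(A ∪ B)' = U \ (A ∪ B) = {1, 3, 6, 7, 10, 12, 14}
A' = {1, 2, 3, 4, 6, 7, 10, 11, 12, 13, 14}, B' = {1, 3, 6, 7, 8, 10, 12, 14}
Claimed RHS: A' ∪ B' = {1, 2, 3, 4, 6, 7, 8, 10, 11, 12, 13, 14}
Identity is INVALID: LHS = {1, 3, 6, 7, 10, 12, 14} but the RHS claimed here equals {1, 2, 3, 4, 6, 7, 8, 10, 11, 12, 13, 14}. The correct form is (A ∪ B)' = A' ∩ B'.

Identity is invalid: (A ∪ B)' = {1, 3, 6, 7, 10, 12, 14} but A' ∪ B' = {1, 2, 3, 4, 6, 7, 8, 10, 11, 12, 13, 14}. The correct De Morgan law is (A ∪ B)' = A' ∩ B'.


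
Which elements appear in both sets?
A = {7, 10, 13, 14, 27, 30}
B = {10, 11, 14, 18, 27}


A ∩ B = elements in both A and B
A = {7, 10, 13, 14, 27, 30}
B = {10, 11, 14, 18, 27}
A ∩ B = {10, 14, 27}

A ∩ B = {10, 14, 27}


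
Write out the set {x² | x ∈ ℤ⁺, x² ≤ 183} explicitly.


Checking each candidate:
Condition: positive perfect squares ≤ 183
Result = {1, 4, 9, 16, 25, 36, 49, 64, 81, 100, 121, 144, 169}

{1, 4, 9, 16, 25, 36, 49, 64, 81, 100, 121, 144, 169}


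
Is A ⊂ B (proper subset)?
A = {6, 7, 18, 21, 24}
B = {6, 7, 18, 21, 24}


A ⊂ B requires: A ⊆ B AND A ≠ B.
A ⊆ B? Yes
A = B? Yes
A = B, so A is not a PROPER subset.

No, A is not a proper subset of B


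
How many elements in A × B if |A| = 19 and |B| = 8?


|A × B| = |A| × |B|
= 19 × 8
= 152

|A × B| = 152


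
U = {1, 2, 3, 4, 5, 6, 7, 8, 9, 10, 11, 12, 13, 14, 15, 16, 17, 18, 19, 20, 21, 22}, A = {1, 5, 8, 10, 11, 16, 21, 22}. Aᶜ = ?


Aᶜ = U \ A = elements in U but not in A
U = {1, 2, 3, 4, 5, 6, 7, 8, 9, 10, 11, 12, 13, 14, 15, 16, 17, 18, 19, 20, 21, 22}
A = {1, 5, 8, 10, 11, 16, 21, 22}
Aᶜ = {2, 3, 4, 6, 7, 9, 12, 13, 14, 15, 17, 18, 19, 20}

Aᶜ = {2, 3, 4, 6, 7, 9, 12, 13, 14, 15, 17, 18, 19, 20}


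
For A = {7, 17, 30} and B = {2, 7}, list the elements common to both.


A ∩ B = elements in both A and B
A = {7, 17, 30}
B = {2, 7}
A ∩ B = {7}

A ∩ B = {7}


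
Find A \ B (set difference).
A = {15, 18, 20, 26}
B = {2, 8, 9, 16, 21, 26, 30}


A \ B = elements in A but not in B
A = {15, 18, 20, 26}
B = {2, 8, 9, 16, 21, 26, 30}
Remove from A any elements in B
A \ B = {15, 18, 20}

A \ B = {15, 18, 20}


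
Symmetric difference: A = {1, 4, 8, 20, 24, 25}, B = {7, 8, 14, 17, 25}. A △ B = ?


A △ B = (A \ B) ∪ (B \ A) = elements in exactly one of A or B
A \ B = {1, 4, 20, 24}
B \ A = {7, 14, 17}
A △ B = {1, 4, 7, 14, 17, 20, 24}

A △ B = {1, 4, 7, 14, 17, 20, 24}


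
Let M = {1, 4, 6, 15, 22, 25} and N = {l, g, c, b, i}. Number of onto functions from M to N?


n = |M| = 6, k = |N| = 5. Surjections via inclusion-exclusion:
S(n,k) = Σ(-1)^i × C(k,i) × (k-i)^n, i=0 to k
i=0: (-1)^0×C(5,0)×5^6 = 15625
i=1: (-1)^1×C(5,1)×4^6 = -20480
i=2: (-1)^2×C(5,2)×3^6 = 7290
i=3: (-1)^3×C(5,3)×2^6 = -640
i=4: (-1)^4×C(5,4)×1^6 = 5
i=5: (-1)^5×C(5,5)×0^6 = 0
Total = 1800

Number of surjections = 1800


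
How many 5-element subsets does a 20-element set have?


C(n,k) = n! / (k!(n-k)!)
C(20,5) = 20! / (5!15!)
= 15504

C(20,5) = 15504


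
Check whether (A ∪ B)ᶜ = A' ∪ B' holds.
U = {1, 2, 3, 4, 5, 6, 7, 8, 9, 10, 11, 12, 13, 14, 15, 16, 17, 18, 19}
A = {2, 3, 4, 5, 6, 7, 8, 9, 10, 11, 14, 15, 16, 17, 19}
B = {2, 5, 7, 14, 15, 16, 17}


LHS: A ∪ B = {2, 3, 4, 5, 6, 7, 8, 9, 10, 11, 14, 15, 16, 17, 19}
(A ∪ B)' = U \ (A ∪ B) = {1, 12, 13, 18}
A' = {1, 12, 13, 18}, B' = {1, 3, 4, 6, 8, 9, 10, 11, 12, 13, 18, 19}
Claimed RHS: A' ∪ B' = {1, 3, 4, 6, 8, 9, 10, 11, 12, 13, 18, 19}
Identity is INVALID: LHS = {1, 12, 13, 18} but the RHS claimed here equals {1, 3, 4, 6, 8, 9, 10, 11, 12, 13, 18, 19}. The correct form is (A ∪ B)' = A' ∩ B'.

Identity is invalid: (A ∪ B)' = {1, 12, 13, 18} but A' ∪ B' = {1, 3, 4, 6, 8, 9, 10, 11, 12, 13, 18, 19}. The correct De Morgan law is (A ∪ B)' = A' ∩ B'.


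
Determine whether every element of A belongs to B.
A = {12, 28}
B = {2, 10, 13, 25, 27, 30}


A ⊆ B means every element of A is in B.
Elements in A not in B: {12, 28}
So A ⊄ B.

No, A ⊄ B


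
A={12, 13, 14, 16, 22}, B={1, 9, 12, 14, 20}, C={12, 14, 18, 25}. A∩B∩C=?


A ∩ B = {12, 14}
(A ∩ B) ∩ C = {12, 14}

A ∩ B ∩ C = {12, 14}


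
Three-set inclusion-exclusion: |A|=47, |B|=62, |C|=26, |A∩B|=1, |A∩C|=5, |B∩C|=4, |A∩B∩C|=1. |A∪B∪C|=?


|A∪B∪C| = |A|+|B|+|C| - |A∩B|-|A∩C|-|B∩C| + |A∩B∩C|
= 47+62+26 - 1-5-4 + 1
= 135 - 10 + 1
= 126

|A ∪ B ∪ C| = 126


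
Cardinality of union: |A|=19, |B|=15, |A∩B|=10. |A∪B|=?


|A ∪ B| = |A| + |B| - |A ∩ B|
= 19 + 15 - 10
= 24

|A ∪ B| = 24


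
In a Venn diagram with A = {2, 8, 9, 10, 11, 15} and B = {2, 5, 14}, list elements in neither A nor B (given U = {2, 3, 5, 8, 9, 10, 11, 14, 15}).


A = {2, 8, 9, 10, 11, 15}
B = {2, 5, 14}
Region: in neither A nor B (given U = {2, 3, 5, 8, 9, 10, 11, 14, 15})
Elements: {3}

Elements in neither A nor B (given U = {2, 3, 5, 8, 9, 10, 11, 14, 15}): {3}


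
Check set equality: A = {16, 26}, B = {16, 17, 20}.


Two sets are equal iff they have exactly the same elements.
A = {16, 26}
B = {16, 17, 20}
Differences: {17, 20, 26}
A ≠ B

No, A ≠ B


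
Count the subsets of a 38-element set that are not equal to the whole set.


Total subsets = 2^n = 2^38 = 274877906944
Proper subsets exclude the set itself: 2^n - 1
= 274877906944 - 1
= 274877906943

Number of proper subsets = 274877906943


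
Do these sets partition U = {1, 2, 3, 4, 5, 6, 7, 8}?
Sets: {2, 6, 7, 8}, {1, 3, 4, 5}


A partition requires: (1) non-empty parts, (2) pairwise disjoint, (3) union = U
Parts: {2, 6, 7, 8}, {1, 3, 4, 5}
Union of parts: {1, 2, 3, 4, 5, 6, 7, 8}
U = {1, 2, 3, 4, 5, 6, 7, 8}
All non-empty? True
Pairwise disjoint? True
Covers U? True

Yes, valid partition


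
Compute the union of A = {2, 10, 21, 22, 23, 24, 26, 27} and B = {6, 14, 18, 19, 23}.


A ∪ B = all elements in A or B (or both)
A = {2, 10, 21, 22, 23, 24, 26, 27}
B = {6, 14, 18, 19, 23}
A ∪ B = {2, 6, 10, 14, 18, 19, 21, 22, 23, 24, 26, 27}

A ∪ B = {2, 6, 10, 14, 18, 19, 21, 22, 23, 24, 26, 27}


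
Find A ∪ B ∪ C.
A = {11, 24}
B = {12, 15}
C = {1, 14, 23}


A ∪ B = {11, 12, 15, 24}
(A ∪ B) ∪ C = {1, 11, 12, 14, 15, 23, 24}

A ∪ B ∪ C = {1, 11, 12, 14, 15, 23, 24}


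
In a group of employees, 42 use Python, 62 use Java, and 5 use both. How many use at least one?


|A ∪ B| = |A| + |B| - |A ∩ B|
= 42 + 62 - 5
= 99

|A ∪ B| = 99


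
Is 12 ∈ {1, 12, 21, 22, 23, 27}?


A = {1, 12, 21, 22, 23, 27}
Checking if 12 is in A
12 is in A → True

12 ∈ A


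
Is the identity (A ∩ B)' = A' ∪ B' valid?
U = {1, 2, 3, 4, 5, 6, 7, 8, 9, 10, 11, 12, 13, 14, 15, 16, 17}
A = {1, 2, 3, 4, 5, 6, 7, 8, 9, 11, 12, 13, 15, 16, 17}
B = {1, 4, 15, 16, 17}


LHS: A ∩ B = {1, 4, 15, 16, 17}
(A ∩ B)' = U \ (A ∩ B) = {2, 3, 5, 6, 7, 8, 9, 10, 11, 12, 13, 14}
A' = {10, 14}, B' = {2, 3, 5, 6, 7, 8, 9, 10, 11, 12, 13, 14}
Claimed RHS: A' ∪ B' = {2, 3, 5, 6, 7, 8, 9, 10, 11, 12, 13, 14}
Identity is VALID: LHS = RHS = {2, 3, 5, 6, 7, 8, 9, 10, 11, 12, 13, 14} ✓

Identity is valid. (A ∩ B)' = A' ∪ B' = {2, 3, 5, 6, 7, 8, 9, 10, 11, 12, 13, 14}


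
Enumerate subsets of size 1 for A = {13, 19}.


|A| = 2, so A has C(2,1) = 2 subsets of size 1.
Enumerate by choosing 1 elements from A at a time:
{13}, {19}

1-element subsets (2 total): {13}, {19}


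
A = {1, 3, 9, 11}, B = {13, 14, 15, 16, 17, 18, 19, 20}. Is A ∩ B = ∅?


Disjoint means A ∩ B = ∅.
A ∩ B = ∅
A ∩ B = ∅, so A and B are disjoint.

Yes, A and B are disjoint


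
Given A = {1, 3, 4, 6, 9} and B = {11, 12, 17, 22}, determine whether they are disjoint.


Disjoint means A ∩ B = ∅.
A ∩ B = ∅
A ∩ B = ∅, so A and B are disjoint.

Yes, A and B are disjoint


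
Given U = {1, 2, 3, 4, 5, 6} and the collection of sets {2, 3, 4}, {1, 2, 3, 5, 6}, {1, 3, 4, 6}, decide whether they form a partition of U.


A partition requires: (1) non-empty parts, (2) pairwise disjoint, (3) union = U
Parts: {2, 3, 4}, {1, 2, 3, 5, 6}, {1, 3, 4, 6}
Union of parts: {1, 2, 3, 4, 5, 6}
U = {1, 2, 3, 4, 5, 6}
All non-empty? True
Pairwise disjoint? False
Covers U? True

No, not a valid partition


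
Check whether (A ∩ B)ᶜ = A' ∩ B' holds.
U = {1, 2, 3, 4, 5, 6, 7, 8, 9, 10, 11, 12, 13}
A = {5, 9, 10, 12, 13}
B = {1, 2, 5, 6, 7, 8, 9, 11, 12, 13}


LHS: A ∩ B = {5, 9, 12, 13}
(A ∩ B)' = U \ (A ∩ B) = {1, 2, 3, 4, 6, 7, 8, 10, 11}
A' = {1, 2, 3, 4, 6, 7, 8, 11}, B' = {3, 4, 10}
Claimed RHS: A' ∩ B' = {3, 4}
Identity is INVALID: LHS = {1, 2, 3, 4, 6, 7, 8, 10, 11} but the RHS claimed here equals {3, 4}. The correct form is (A ∩ B)' = A' ∪ B'.

Identity is invalid: (A ∩ B)' = {1, 2, 3, 4, 6, 7, 8, 10, 11} but A' ∩ B' = {3, 4}. The correct De Morgan law is (A ∩ B)' = A' ∪ B'.


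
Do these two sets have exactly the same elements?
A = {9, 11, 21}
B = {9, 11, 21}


Two sets are equal iff they have exactly the same elements.
A = {9, 11, 21}
B = {9, 11, 21}
Same elements → A = B

Yes, A = B


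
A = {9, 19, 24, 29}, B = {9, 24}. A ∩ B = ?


A ∩ B = elements in both A and B
A = {9, 19, 24, 29}
B = {9, 24}
A ∩ B = {9, 24}

A ∩ B = {9, 24}


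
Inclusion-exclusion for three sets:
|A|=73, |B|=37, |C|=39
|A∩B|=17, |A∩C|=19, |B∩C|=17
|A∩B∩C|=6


|A∪B∪C| = |A|+|B|+|C| - |A∩B|-|A∩C|-|B∩C| + |A∩B∩C|
= 73+37+39 - 17-19-17 + 6
= 149 - 53 + 6
= 102

|A ∪ B ∪ C| = 102


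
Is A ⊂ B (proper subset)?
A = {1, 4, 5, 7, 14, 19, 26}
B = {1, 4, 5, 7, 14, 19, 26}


A ⊂ B requires: A ⊆ B AND A ≠ B.
A ⊆ B? Yes
A = B? Yes
A = B, so A is not a PROPER subset.

No, A is not a proper subset of B


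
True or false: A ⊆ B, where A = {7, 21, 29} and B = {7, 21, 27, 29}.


A ⊆ B means every element of A is in B.
All elements of A are in B.
So A ⊆ B.

Yes, A ⊆ B


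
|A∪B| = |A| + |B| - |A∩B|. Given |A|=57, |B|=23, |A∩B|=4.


|A ∪ B| = |A| + |B| - |A ∩ B|
= 57 + 23 - 4
= 76

|A ∪ B| = 76


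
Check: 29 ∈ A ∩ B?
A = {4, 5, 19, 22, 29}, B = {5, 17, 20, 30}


A = {4, 5, 19, 22, 29}, B = {5, 17, 20, 30}
A ∩ B = elements in both A and B
A ∩ B = {5}
Checking if 29 ∈ A ∩ B
29 is not in A ∩ B → False

29 ∉ A ∩ B


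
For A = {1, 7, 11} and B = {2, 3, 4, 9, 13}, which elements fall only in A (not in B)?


A = {1, 7, 11}
B = {2, 3, 4, 9, 13}
Region: only in A (not in B)
Elements: {1, 7, 11}

Elements only in A (not in B): {1, 7, 11}


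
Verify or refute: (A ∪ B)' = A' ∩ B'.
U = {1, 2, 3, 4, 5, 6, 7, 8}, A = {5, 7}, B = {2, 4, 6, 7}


LHS: A ∪ B = {2, 4, 5, 6, 7}
(A ∪ B)' = U \ (A ∪ B) = {1, 3, 8}
A' = {1, 2, 3, 4, 6, 8}, B' = {1, 3, 5, 8}
Claimed RHS: A' ∩ B' = {1, 3, 8}
Identity is VALID: LHS = RHS = {1, 3, 8} ✓

Identity is valid. (A ∪ B)' = A' ∩ B' = {1, 3, 8}


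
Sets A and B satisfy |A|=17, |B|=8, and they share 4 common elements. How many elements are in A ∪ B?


|A ∪ B| = |A| + |B| - |A ∩ B|
= 17 + 8 - 4
= 21

|A ∪ B| = 21


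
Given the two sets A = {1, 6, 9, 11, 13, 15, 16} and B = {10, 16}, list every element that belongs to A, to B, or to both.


A ∪ B = all elements in A or B (or both)
A = {1, 6, 9, 11, 13, 15, 16}
B = {10, 16}
A ∪ B = {1, 6, 9, 10, 11, 13, 15, 16}

A ∪ B = {1, 6, 9, 10, 11, 13, 15, 16}


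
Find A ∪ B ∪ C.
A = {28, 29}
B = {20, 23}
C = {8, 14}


A ∪ B = {20, 23, 28, 29}
(A ∪ B) ∪ C = {8, 14, 20, 23, 28, 29}

A ∪ B ∪ C = {8, 14, 20, 23, 28, 29}
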